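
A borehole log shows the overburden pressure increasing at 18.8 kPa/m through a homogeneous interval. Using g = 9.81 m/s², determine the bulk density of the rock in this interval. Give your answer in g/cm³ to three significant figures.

1.92 g/cm³

ρ = (dP/dz)/g = 18.8 kPa/m / 9.81 m/s² = 18800 Pa/m / 9.81 m/s² = 1916.4 kg/m³
= 1.916 g/cm³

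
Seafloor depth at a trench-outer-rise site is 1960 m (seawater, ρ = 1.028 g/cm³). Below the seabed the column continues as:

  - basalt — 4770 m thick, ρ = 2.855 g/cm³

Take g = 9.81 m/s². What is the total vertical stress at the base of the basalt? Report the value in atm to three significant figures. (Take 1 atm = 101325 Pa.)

seawater: 1028 kg/m³ × 9.81 m/s² × 1960 m = 1.977×10^7 Pa = 195.1 atm
basalt: 2855 kg/m³ × 9.81 m/s² × 4770 m = 1.336×10^8 Pa = 1318 atm
Total = 195.1 + 1318 = 1513.6 atm

1510 atm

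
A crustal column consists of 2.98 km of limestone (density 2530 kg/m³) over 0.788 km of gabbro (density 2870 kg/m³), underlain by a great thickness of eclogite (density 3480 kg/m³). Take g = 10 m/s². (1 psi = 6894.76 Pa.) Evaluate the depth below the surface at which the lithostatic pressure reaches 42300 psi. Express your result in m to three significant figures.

9330 m

Pressure at base of upper layers: 2530×10×2980 + 2870×10×788 = 9.801×10^7 Pa = 14215 psi
Remaining pressure to be supplied by eclogite: 2.916×10^8 − 9.801×10^7 = 1.936×10^8 Pa
Additional depth in eclogite = 1.936×10^8 Pa / (3480 kg/m³ × 10 m/s²) = 5564.3 m
Total depth = 3768 m + 5564.3 m = 9332.3 m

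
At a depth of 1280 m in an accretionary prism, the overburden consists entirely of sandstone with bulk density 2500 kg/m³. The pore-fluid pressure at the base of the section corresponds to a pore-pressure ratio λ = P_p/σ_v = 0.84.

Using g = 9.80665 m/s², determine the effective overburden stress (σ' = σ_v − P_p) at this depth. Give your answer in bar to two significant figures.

50 bar

Overburden (lithostatic) stress σ_v:
sandstone: 2500 kg/m³ × 9.80665 m/s² × 1280 m = 3.138×10^7 Pa = 31.38 MPa
Pore pressure P_p = λ·σ_v = 0.84 × 31.38 MPa = 26.36 MPa
Effective stress σ' = σ_v − P_p = 31.38 − 26.36 = 5.0210 MPa = 50.210 bar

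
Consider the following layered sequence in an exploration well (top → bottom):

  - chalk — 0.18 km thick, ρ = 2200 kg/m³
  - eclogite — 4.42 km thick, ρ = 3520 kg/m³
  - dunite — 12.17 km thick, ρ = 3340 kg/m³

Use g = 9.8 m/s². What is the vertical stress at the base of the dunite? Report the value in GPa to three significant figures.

0.555 GPa

chalk: 2200 kg/m³ × 9.8 m/s² × 180 m = 3.881×10^6 Pa = 3.881×10^-3 GPa
eclogite: 3520 kg/m³ × 9.8 m/s² × 4420 m = 1.525×10^8 Pa = 0.1525 GPa
dunite: 3340 kg/m³ × 9.8 m/s² × 12170 m = 3.983×10^8 Pa = 0.3983 GPa
Total = 3.881×10^-3 + 0.1525 + 0.3983 = 0.55470 GPa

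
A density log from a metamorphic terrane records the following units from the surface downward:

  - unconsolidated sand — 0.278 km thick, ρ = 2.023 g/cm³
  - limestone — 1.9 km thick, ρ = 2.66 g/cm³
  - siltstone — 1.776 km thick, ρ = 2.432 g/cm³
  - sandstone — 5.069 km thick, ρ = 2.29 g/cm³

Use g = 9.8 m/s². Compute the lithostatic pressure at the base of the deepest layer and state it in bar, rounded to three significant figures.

unconsolidated sand: 2023 kg/m³ × 9.8 m/s² × 278 m = 5.511×10^6 Pa = 55.11 bar
limestone: 2660 kg/m³ × 9.8 m/s² × 1900 m = 4.953×10^7 Pa = 495.3 bar
siltstone: 2432 kg/m³ × 9.8 m/s² × 1776 m = 4.233×10^7 Pa = 423.3 bar
sandstone: 2290 kg/m³ × 9.8 m/s² × 5069 m = 1.138×10^8 Pa = 1138 bar
Total = 55.11 + 495.3 + 423.3 + 1138 = 2111.3 bar

2110 bar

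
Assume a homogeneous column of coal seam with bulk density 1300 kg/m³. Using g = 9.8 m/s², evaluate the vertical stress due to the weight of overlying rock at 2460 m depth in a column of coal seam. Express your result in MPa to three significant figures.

coal seam: 1300 kg/m³ × 9.8 m/s² × 2460 m = 3.134×10^7 Pa = 31.34 MPa

31.3 MPa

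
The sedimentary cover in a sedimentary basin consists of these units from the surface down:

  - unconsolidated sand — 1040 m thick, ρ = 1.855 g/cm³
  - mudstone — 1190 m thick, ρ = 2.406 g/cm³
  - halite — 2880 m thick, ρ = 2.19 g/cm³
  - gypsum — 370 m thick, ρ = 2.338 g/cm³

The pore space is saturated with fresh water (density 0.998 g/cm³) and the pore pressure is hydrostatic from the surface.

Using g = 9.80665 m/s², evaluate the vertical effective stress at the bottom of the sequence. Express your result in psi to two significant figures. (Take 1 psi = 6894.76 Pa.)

Overburden (lithostatic) stress σ_v:
unconsolidated sand: 1855 kg/m³ × 9.80665 m/s² × 1040 m = 1.892×10^7 Pa = 18.92 MPa
mudstone: 2406 kg/m³ × 9.80665 m/s² × 1190 m = 2.808×10^7 Pa = 28.08 MPa
halite: 2190 kg/m³ × 9.80665 m/s² × 2880 m = 6.185×10^7 Pa = 61.85 MPa
gypsum: 2338 kg/m³ × 9.80665 m/s² × 370 m = 8.483×10^6 Pa = 8.483 MPa
Total = 18.92 + 28.08 + 61.85 + 8.483 = 117.33 MPa
Pore pressure P_p = 998 kg/m³ × 9.80665 m/s² × 5480 m = 5.363×10^7 Pa = 53.63 MPa
Effective stress σ' = σ_v − P_p = 117.3 − 53.63 = 63.700 MPa = 9238.9 psi

9200 psi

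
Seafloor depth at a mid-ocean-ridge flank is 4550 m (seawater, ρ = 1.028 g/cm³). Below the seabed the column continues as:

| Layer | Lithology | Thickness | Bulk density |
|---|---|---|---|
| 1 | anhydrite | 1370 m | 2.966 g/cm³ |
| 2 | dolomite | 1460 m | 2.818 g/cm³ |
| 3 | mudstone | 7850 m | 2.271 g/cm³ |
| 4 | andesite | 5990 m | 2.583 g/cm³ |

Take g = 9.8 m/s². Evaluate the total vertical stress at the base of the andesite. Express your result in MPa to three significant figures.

452 MPa

seawater: 1028 kg/m³ × 9.8 m/s² × 4550 m = 4.584×10^7 Pa = 45.84 MPa
anhydrite: 2966 kg/m³ × 9.8 m/s² × 1370 m = 3.982×10^7 Pa = 39.82 MPa
dolomite: 2818 kg/m³ × 9.8 m/s² × 1460 m = 4.032×10^7 Pa = 40.32 MPa
mudstone: 2271 kg/m³ × 9.8 m/s² × 7850 m = 1.747×10^8 Pa = 174.7 MPa
andesite: 2583 kg/m³ × 9.8 m/s² × 5990 m = 1.516×10^8 Pa = 151.6 MPa
Total = 45.84 + 39.82 + 40.32 + 174.7 + 151.6 = 452.32 MPa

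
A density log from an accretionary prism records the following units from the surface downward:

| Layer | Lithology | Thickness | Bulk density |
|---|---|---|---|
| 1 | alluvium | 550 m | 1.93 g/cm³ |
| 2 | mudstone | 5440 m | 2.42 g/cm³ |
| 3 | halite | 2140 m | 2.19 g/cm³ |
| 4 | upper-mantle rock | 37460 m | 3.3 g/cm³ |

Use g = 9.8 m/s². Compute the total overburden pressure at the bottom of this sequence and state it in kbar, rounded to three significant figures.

alluvium: 1930 kg/m³ × 9.8 m/s² × 550 m = 1.040×10^7 Pa = 0.1040 kbar
mudstone: 2420 kg/m³ × 9.8 m/s² × 5440 m = 1.290×10^8 Pa = 1.290 kbar
halite: 2190 kg/m³ × 9.8 m/s² × 2140 m = 4.593×10^7 Pa = 0.4593 kbar
upper-mantle rock: 3300 kg/m³ × 9.8 m/s² × 37460 m = 1.211×10^9 Pa = 12.11 kbar
Total = 0.1040 + 1.290 + 0.4593 + 12.11 = 13.968 kbar

14.0 kbar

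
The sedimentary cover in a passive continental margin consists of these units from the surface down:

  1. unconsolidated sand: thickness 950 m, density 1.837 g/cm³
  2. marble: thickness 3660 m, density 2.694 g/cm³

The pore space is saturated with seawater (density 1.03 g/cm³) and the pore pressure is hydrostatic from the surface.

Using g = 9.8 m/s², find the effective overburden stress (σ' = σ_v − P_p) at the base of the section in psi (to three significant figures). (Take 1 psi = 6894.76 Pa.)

Overburden (lithostatic) stress σ_v:
unconsolidated sand: 1837 kg/m³ × 9.8 m/s² × 950 m = 1.710×10^7 Pa = 17.10 MPa
marble: 2694 kg/m³ × 9.8 m/s² × 3660 m = 9.663×10^7 Pa = 96.63 MPa
Total = 17.10 + 96.63 = 113.73 MPa
Pore pressure P_p = 1030 kg/m³ × 9.8 m/s² × 4610 m = 4.653×10^7 Pa = 46.53 MPa
Effective stress σ' = σ_v − P_p = 113.7 − 46.53 = 67.198 MPa = 9746.2 psi

9750 psi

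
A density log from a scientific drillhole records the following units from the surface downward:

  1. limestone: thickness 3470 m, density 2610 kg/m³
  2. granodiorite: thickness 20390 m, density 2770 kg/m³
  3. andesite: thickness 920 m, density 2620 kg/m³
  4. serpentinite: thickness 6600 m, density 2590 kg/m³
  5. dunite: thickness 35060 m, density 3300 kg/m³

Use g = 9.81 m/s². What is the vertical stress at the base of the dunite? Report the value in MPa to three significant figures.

limestone: 2610 kg/m³ × 9.81 m/s² × 3470 m = 8.885×10^7 Pa = 88.85 MPa
granodiorite: 2770 kg/m³ × 9.81 m/s² × 20390 m = 5.541×10^8 Pa = 554.1 MPa
andesite: 2620 kg/m³ × 9.81 m/s² × 920 m = 2.365×10^7 Pa = 23.65 MPa
serpentinite: 2590 kg/m³ × 9.81 m/s² × 6600 m = 1.677×10^8 Pa = 167.7 MPa
dunite: 3300 kg/m³ × 9.81 m/s² × 35060 m = 1.135×10^9 Pa = 1135 MPa
Total = 88.85 + 554.1 + 23.65 + 167.7 + 1135 = 1969.3 MPa

1970 MPa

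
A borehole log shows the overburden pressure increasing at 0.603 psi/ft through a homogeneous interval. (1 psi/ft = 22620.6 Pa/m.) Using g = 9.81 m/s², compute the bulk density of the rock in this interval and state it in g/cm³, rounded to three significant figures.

ρ = (dP/dz)/g = 0.603 psi/ft / 9.81 m/s² = 13640 Pa/m / 9.81 m/s² = 1390.4 kg/m³
= 1.390 g/cm³

1.39 g/cm³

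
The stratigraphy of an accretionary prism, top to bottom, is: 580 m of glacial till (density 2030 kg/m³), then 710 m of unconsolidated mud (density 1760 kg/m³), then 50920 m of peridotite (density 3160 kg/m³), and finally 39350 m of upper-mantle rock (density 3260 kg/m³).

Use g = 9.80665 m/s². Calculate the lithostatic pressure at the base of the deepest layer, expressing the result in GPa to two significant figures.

2.9 GPa

glacial till: 2030 kg/m³ × 9.80665 m/s² × 580 m = 1.155×10^7 Pa = 0.01155 GPa
unconsolidated mud: 1760 kg/m³ × 9.80665 m/s² × 710 m = 1.225×10^7 Pa = 0.01225 GPa
peridotite: 3160 kg/m³ × 9.80665 m/s² × 50920 m = 1.578×10^9 Pa = 1.578 GPa
upper-mantle rock: 3260 kg/m³ × 9.80665 m/s² × 39350 m = 1.258×10^9 Pa = 1.258 GPa
Total = 0.01155 + 0.01225 + 1.578 + 1.258 = 2.8598 GPa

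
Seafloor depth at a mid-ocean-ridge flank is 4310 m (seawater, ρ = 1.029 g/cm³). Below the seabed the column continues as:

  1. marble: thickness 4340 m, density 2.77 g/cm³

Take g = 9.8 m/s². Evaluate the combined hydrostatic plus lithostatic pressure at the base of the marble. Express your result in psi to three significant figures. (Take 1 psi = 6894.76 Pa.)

23400 psi

seawater: 1029 kg/m³ × 9.8 m/s² × 4310 m = 4.346×10^7 Pa = 6304 psi
marble: 2770 kg/m³ × 9.8 m/s² × 4340 m = 1.178×10^8 Pa = 17087 psi
Total = 6304 + 17087 = 23391 psi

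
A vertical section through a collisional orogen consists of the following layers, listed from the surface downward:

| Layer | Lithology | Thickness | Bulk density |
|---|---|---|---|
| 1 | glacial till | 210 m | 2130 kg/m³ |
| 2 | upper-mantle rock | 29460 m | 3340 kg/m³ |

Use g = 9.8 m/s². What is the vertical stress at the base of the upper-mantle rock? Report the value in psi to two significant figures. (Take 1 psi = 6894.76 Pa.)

glacial till: 2130 kg/m³ × 9.8 m/s² × 210 m = 4.384×10^6 Pa = 635.8 psi
upper-mantle rock: 3340 kg/m³ × 9.8 m/s² × 29460 m = 9.643×10^8 Pa = 1.399×10^5 psi
Total = 635.8 + 1.399×10^5 = 1.4049×10^5 psi

140000 psi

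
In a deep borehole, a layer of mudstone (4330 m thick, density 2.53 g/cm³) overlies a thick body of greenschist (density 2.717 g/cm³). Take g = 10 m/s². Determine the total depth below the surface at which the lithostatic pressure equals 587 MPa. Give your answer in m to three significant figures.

21900 m

Pressure at base of upper layers: 2530×10×4330 = 1.095×10^8 Pa = 109.5 MPa
Remaining pressure to be supplied by greenschist: 5.870×10^8 − 1.095×10^8 = 4.775×10^8 Pa
Additional depth in greenschist = 4.775×10^8 Pa / (2717 kg/m³ × 10 m/s²) = 17573 m
Total depth = 4330 m + 17573 m = 21903 m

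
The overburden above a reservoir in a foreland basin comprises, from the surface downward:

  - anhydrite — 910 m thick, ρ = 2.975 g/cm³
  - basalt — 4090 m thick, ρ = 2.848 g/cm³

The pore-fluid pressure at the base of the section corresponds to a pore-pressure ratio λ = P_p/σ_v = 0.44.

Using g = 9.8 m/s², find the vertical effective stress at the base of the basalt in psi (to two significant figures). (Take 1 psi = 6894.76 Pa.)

Overburden (lithostatic) stress σ_v:
anhydrite: 2975 kg/m³ × 9.8 m/s² × 910 m = 2.653×10^7 Pa = 26.53 MPa
basalt: 2848 kg/m³ × 9.8 m/s² × 4090 m = 1.142×10^8 Pa = 114.2 MPa
Total = 26.53 + 114.2 = 140.68 MPa
Pore pressure P_p = λ·σ_v = 0.44 × 140.7 MPa = 61.90 MPa
Effective stress σ' = σ_v − P_p = 140.7 − 61.90 = 78.783 MPa = 11427 psi

11000 psi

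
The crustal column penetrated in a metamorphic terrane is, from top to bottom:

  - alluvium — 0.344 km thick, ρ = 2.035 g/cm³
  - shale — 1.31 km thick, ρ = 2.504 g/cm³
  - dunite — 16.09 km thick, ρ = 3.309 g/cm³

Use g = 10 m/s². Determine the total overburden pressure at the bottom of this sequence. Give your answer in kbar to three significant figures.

alluvium: 2035 kg/m³ × 10 m/s² × 344 m = 7.000×10^6 Pa = 0.07000 kbar
shale: 2504 kg/m³ × 10 m/s² × 1310 m = 3.280×10^7 Pa = 0.3280 kbar
dunite: 3309 kg/m³ × 10 m/s² × 16090 m = 5.324×10^8 Pa = 5.324 kbar
Total = 0.07000 + 0.3280 + 5.324 = 5.7222 kbar

5.72 kbar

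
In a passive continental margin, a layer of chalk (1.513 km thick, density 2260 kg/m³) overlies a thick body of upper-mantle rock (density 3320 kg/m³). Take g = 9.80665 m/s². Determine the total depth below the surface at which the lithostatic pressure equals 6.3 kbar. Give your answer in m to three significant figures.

Pressure at base of upper layers: 2260×9.80665×1513 = 3.353×10^7 Pa = 0.3353 kbar
Remaining pressure to be supplied by upper-mantle rock: 6.300×10^8 − 3.353×10^7 = 5.965×10^8 Pa
Additional depth in upper-mantle rock = 5.965×10^8 Pa / (3320 kg/m³ × 9.80665 m/s²) = 18320 m
Total depth = 1513 m + 18320 m = 19833 m

19800 m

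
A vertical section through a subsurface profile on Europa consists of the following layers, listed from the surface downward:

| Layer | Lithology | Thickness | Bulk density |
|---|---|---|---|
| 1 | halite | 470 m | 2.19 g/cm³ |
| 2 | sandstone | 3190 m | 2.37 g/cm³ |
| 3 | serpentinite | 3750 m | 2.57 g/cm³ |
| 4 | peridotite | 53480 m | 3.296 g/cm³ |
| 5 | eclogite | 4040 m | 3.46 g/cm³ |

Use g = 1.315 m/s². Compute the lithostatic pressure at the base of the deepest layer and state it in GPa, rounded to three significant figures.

halite: 2190 kg/m³ × 1.315 m/s² × 470 m = 1.354×10^6 Pa = 1.354×10^-3 GPa
sandstone: 2370 kg/m³ × 1.315 m/s² × 3190 m = 9.942×10^6 Pa = 9.942×10^-3 GPa
serpentinite: 2570 kg/m³ × 1.315 m/s² × 3750 m = 1.267×10^7 Pa = 0.01267 GPa
peridotite: 3296 kg/m³ × 1.315 m/s² × 53480 m = 2.318×10^8 Pa = 0.2318 GPa
eclogite: 3460 kg/m³ × 1.315 m/s² × 4040 m = 1.838×10^7 Pa = 0.01838 GPa
Total = 1.354×10^-3 + 9.942×10^-3 + 0.01267 + 0.2318 + 0.01838 = 0.27415 GPa

0.274 GPa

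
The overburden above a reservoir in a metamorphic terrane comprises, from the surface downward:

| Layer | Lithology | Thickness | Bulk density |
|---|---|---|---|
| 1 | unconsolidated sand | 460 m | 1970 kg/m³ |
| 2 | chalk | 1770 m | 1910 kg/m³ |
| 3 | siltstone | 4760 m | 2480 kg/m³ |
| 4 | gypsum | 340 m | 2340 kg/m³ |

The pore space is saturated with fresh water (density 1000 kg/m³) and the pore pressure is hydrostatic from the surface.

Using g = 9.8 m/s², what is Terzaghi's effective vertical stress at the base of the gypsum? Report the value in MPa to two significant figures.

Overburden (lithostatic) stress σ_v:
unconsolidated sand: 1970 kg/m³ × 9.8 m/s² × 460 m = 8.881×10^6 Pa = 8.881 MPa
chalk: 1910 kg/m³ × 9.8 m/s² × 1770 m = 3.313×10^7 Pa = 33.13 MPa
siltstone: 2480 kg/m³ × 9.8 m/s² × 4760 m = 1.157×10^8 Pa = 115.7 MPa
gypsum: 2340 kg/m³ × 9.8 m/s² × 340 m = 7.797×10^6 Pa = 7.797 MPa
Total = 8.881 + 33.13 + 115.7 + 7.797 = 165.50 MPa
Pore pressure P_p = 1000 kg/m³ × 9.8 m/s² × 7330 m = 7.183×10^7 Pa = 71.83 MPa
Effective stress σ' = σ_v − P_p = 165.5 − 71.83 = 93.662 MPa

94 MPa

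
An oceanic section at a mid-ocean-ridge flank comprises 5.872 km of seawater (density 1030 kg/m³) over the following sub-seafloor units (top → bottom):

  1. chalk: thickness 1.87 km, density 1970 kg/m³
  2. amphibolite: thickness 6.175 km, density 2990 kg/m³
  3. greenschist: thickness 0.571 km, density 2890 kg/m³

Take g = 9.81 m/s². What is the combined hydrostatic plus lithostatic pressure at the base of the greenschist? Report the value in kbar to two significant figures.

seawater: 1030 kg/m³ × 9.81 m/s² × 5872 m = 5.933×10^7 Pa = 0.5933 kbar
chalk: 1970 kg/m³ × 9.81 m/s² × 1870 m = 3.614×10^7 Pa = 0.3614 kbar
amphibolite: 2990 kg/m³ × 9.81 m/s² × 6175 m = 1.811×10^8 Pa = 1.811 kbar
greenschist: 2890 kg/m³ × 9.81 m/s² × 571 m = 1.619×10^7 Pa = 0.1619 kbar
Total = 0.5933 + 0.3614 + 1.811 + 0.1619 = 2.9278 kbar

2.9 kbar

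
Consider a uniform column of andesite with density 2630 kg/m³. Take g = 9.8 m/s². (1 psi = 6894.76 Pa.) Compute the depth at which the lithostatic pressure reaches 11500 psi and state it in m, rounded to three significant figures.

3080 m

h = P/(ρg) = 11500 psi / (2630 kg/m³ × 9.8 m/s²) = 7.929×10^7 Pa / 25774 Pa/m = 3076.3 m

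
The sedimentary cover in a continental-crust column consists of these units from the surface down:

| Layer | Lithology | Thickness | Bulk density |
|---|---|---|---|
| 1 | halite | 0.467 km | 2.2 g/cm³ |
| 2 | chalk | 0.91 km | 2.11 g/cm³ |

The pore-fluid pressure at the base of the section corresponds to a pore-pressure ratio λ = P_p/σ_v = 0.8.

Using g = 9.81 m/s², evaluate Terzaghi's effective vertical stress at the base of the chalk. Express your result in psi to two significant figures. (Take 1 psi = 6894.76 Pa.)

840 psi

Overburden (lithostatic) stress σ_v:
halite: 2200 kg/m³ × 9.81 m/s² × 467 m = 1.008×10^7 Pa = 10.08 MPa
chalk: 2110 kg/m³ × 9.81 m/s² × 910 m = 1.884×10^7 Pa = 18.84 MPa
Total = 10.08 + 18.84 = 28.915 MPa
Pore pressure P_p = λ·σ_v = 0.8 × 28.91 MPa = 23.13 MPa
Effective stress σ' = σ_v − P_p = 28.91 − 23.13 = 5.7830 MPa = 838.75 psi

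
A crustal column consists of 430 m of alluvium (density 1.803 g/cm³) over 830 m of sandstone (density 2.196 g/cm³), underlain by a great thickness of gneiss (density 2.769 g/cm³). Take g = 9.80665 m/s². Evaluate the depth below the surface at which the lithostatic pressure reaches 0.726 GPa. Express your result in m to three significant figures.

Pressure at base of upper layers: 1803×9.80665×430 + 2196×9.80665×830 = 2.548×10^7 Pa = 0.02548 GPa
Remaining pressure to be supplied by gneiss: 7.260×10^8 − 2.548×10^7 = 7.005×10^8 Pa
Additional depth in gneiss = 7.005×10^8 Pa / (2769 kg/m³ × 9.80665 m/s²) = 25798 m
Total depth = 1260 m + 25798 m = 27058 m

27100 m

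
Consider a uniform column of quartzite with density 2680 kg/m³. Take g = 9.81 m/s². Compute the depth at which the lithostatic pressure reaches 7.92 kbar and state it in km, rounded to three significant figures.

h = P/(ρg) = 7.92 kbar / (2680 kg/m³ × 9.81 m/s²) = 7.920×10^8 Pa / 26291 Pa/m = 30125 m
= 30.125 km

30.1 km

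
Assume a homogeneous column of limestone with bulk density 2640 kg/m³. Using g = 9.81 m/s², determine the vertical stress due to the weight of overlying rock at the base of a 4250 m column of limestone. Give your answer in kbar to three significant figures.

limestone: 2640 kg/m³ × 9.81 m/s² × 4250 m = 1.101×10^8 Pa = 1.101 kbar

1.10 kbar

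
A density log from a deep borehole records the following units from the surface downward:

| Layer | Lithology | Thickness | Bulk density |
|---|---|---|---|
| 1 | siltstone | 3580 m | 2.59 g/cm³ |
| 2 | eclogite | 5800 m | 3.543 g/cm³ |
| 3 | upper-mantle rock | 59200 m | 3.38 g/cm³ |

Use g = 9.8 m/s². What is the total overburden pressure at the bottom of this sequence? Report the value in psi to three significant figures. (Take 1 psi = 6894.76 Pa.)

327000 psi

siltstone: 2590 kg/m³ × 9.8 m/s² × 3580 m = 9.087×10^7 Pa = 13179 psi
eclogite: 3543 kg/m³ × 9.8 m/s² × 5800 m = 2.014×10^8 Pa = 29208 psi
upper-mantle rock: 3380 kg/m³ × 9.8 m/s² × 59200 m = 1.961×10^9 Pa = 2.844×10^5 psi
Total = 13179 + 29208 + 2.844×10^5 = 3.2680×10^5 psi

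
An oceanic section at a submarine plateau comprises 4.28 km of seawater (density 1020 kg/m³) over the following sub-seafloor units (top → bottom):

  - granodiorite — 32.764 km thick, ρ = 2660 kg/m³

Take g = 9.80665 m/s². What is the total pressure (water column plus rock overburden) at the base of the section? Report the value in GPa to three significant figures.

0.897 GPa

seawater: 1020 kg/m³ × 9.80665 m/s² × 4280 m = 4.281×10^7 Pa = 0.04281 GPa
granodiorite: 2660 kg/m³ × 9.80665 m/s² × 32764 m = 8.547×10^8 Pa = 0.8547 GPa
Total = 0.04281 + 0.8547 = 0.89748 GPa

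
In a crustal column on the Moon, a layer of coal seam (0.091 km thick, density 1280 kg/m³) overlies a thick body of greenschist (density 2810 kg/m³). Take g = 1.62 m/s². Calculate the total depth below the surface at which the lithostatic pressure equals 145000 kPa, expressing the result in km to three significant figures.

Pressure at base of upper layers: 1280×1.62×91 = 1.887×10^5 Pa = 188.7 kPa
Remaining pressure to be supplied by greenschist: 1.450×10^8 − 1.887×10^5 = 1.448×10^8 Pa
Additional depth in greenschist = 1.448×10^8 Pa / (2810 kg/m³ × 1.62 m/s²) = 31811 m
Total depth = 91 m + 31811 m = 31902 m
= 31.902 km

31.9 km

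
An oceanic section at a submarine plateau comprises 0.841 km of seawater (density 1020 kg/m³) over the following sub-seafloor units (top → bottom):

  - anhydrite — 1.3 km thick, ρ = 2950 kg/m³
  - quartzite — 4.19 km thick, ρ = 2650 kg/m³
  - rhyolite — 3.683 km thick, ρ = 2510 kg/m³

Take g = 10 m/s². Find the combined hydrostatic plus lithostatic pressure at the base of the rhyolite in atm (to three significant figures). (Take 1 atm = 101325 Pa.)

seawater: 1020 kg/m³ × 10 m/s² × 841 m = 8.578×10^6 Pa = 84.66 atm
anhydrite: 2950 kg/m³ × 10 m/s² × 1300 m = 3.835×10^7 Pa = 378.5 atm
quartzite: 2650 kg/m³ × 10 m/s² × 4190 m = 1.110×10^8 Pa = 1096 atm
rhyolite: 2510 kg/m³ × 10 m/s² × 3683 m = 9.244×10^7 Pa = 912.3 atm
Total = 84.66 + 378.5 + 1096 + 912.3 = 2471.3 atm

2470 atm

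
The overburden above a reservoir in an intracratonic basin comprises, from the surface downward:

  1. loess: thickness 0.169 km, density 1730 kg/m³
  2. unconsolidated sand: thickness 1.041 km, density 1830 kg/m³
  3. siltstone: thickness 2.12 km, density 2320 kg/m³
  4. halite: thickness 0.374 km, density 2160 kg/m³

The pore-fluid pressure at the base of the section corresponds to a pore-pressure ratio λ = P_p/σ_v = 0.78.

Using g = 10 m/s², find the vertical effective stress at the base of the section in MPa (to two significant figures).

Overburden (lithostatic) stress σ_v:
loess: 1730 kg/m³ × 10 m/s² × 169 m = 2.924×10^6 Pa = 2.924 MPa
unconsolidated sand: 1830 kg/m³ × 10 m/s² × 1041 m = 1.905×10^7 Pa = 19.05 MPa
siltstone: 2320 kg/m³ × 10 m/s² × 2120 m = 4.918×10^7 Pa = 49.18 MPa
halite: 2160 kg/m³ × 10 m/s² × 374 m = 8.078×10^6 Pa = 8.078 MPa
Total = 2.924 + 19.05 + 49.18 + 8.078 = 79.236 MPa
Pore pressure P_p = λ·σ_v = 0.78 × 79.24 MPa = 61.80 MPa
Effective stress σ' = σ_v − P_p = 79.24 − 61.80 = 17.432 MPa

17 MPa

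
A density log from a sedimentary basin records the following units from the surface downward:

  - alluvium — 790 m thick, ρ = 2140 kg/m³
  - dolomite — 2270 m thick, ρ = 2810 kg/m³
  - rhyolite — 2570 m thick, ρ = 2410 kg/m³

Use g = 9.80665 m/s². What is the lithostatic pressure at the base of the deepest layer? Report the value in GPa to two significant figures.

0.14 GPa

alluvium: 2140 kg/m³ × 9.80665 m/s² × 790 m = 1.658×10^7 Pa = 0.01658 GPa
dolomite: 2810 kg/m³ × 9.80665 m/s² × 2270 m = 6.255×10^7 Pa = 0.06255 GPa
rhyolite: 2410 kg/m³ × 9.80665 m/s² × 2570 m = 6.074×10^7 Pa = 0.06074 GPa
Total = 0.01658 + 0.06255 + 0.06074 = 0.13987 GPa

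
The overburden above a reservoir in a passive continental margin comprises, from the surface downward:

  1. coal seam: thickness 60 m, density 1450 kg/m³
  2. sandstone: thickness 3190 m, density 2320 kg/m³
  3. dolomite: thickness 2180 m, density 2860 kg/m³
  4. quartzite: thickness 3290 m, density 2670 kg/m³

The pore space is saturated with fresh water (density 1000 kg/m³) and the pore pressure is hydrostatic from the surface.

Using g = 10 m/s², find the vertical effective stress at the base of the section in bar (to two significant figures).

1400 bar

Overburden (lithostatic) stress σ_v:
coal seam: 1450 kg/m³ × 10 m/s² × 60 m = 8.700×10^5 Pa = 0.8700 MPa
sandstone: 2320 kg/m³ × 10 m/s² × 3190 m = 7.401×10^7 Pa = 74.01 MPa
dolomite: 2860 kg/m³ × 10 m/s² × 2180 m = 6.235×10^7 Pa = 62.35 MPa
quartzite: 2670 kg/m³ × 10 m/s² × 3290 m = 8.784×10^7 Pa = 87.84 MPa
Total = 0.8700 + 74.01 + 62.35 + 87.84 = 225.07 MPa
Pore pressure P_p = 1000 kg/m³ × 10 m/s² × 8720 m = 8.720×10^7 Pa = 87.20 MPa
Effective stress σ' = σ_v − P_p = 225.1 − 87.20 = 137.87 MPa = 1378.7 bar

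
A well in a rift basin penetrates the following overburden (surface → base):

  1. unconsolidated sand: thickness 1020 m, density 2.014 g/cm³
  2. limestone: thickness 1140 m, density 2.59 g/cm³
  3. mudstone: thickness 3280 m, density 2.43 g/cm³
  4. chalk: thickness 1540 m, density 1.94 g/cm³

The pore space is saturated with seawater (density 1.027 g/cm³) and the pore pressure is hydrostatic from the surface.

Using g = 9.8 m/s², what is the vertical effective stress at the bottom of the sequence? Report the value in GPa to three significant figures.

Overburden (lithostatic) stress σ_v:
unconsolidated sand: 2014 kg/m³ × 9.8 m/s² × 1020 m = 2.013×10^7 Pa = 20.13 MPa
limestone: 2590 kg/m³ × 9.8 m/s² × 1140 m = 2.894×10^7 Pa = 28.94 MPa
mudstone: 2430 kg/m³ × 9.8 m/s² × 3280 m = 7.811×10^7 Pa = 78.11 MPa
chalk: 1940 kg/m³ × 9.8 m/s² × 1540 m = 2.928×10^7 Pa = 29.28 MPa
Total = 20.13 + 28.94 + 78.11 + 29.28 = 156.46 MPa
Pore pressure P_p = 1027 kg/m³ × 9.8 m/s² × 6980 m = 7.025×10^7 Pa = 70.25 MPa
Effective stress σ' = σ_v − P_p = 156.5 − 70.25 = 86.205 MPa = 0.086205 GPa

0.0862 GPa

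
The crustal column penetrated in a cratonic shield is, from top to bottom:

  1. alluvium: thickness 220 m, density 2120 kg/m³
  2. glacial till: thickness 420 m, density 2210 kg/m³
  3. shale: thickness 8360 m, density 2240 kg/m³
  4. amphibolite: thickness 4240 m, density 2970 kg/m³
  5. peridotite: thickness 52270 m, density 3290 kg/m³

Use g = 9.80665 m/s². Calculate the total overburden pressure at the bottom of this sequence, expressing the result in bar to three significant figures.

alluvium: 2120 kg/m³ × 9.80665 m/s² × 220 m = 4.574×10^6 Pa = 45.74 bar
glacial till: 2210 kg/m³ × 9.80665 m/s² × 420 m = 9.103×10^6 Pa = 91.03 bar
shale: 2240 kg/m³ × 9.80665 m/s² × 8360 m = 1.836×10^8 Pa = 1836 bar
amphibolite: 2970 kg/m³ × 9.80665 m/s² × 4240 m = 1.235×10^8 Pa = 1235 bar
peridotite: 3290 kg/m³ × 9.80665 m/s² × 52270 m = 1.686×10^9 Pa = 16864 bar
Total = 45.74 + 91.03 + 1836 + 1235 + 16864 = 20072 bar

20100 bar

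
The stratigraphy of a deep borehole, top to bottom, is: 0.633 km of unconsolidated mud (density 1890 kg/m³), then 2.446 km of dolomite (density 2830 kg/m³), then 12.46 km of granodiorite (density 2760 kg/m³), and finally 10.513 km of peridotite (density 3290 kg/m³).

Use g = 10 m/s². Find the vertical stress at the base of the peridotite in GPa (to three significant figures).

0.771 GPa

unconsolidated mud: 1890 kg/m³ × 10 m/s² × 633 m = 1.196×10^7 Pa = 0.01196 GPa
dolomite: 2830 kg/m³ × 10 m/s² × 2446 m = 6.922×10^7 Pa = 0.06922 GPa
granodiorite: 2760 kg/m³ × 10 m/s² × 12460 m = 3.439×10^8 Pa = 0.3439 GPa
peridotite: 3290 kg/m³ × 10 m/s² × 10513 m = 3.459×10^8 Pa = 0.3459 GPa
Total = 0.01196 + 0.06922 + 0.3439 + 0.3459 = 0.77096 GPa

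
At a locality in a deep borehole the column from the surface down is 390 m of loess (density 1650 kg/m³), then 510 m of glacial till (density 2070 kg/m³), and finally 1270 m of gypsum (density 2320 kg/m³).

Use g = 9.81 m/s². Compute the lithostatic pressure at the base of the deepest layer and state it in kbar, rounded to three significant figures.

0.456 kbar

loess: 1650 kg/m³ × 9.81 m/s² × 390 m = 6.313×10^6 Pa = 0.06313 kbar
glacial till: 2070 kg/m³ × 9.81 m/s² × 510 m = 1.036×10^7 Pa = 0.1036 kbar
gypsum: 2320 kg/m³ × 9.81 m/s² × 1270 m = 2.890×10^7 Pa = 0.2890 kbar
Total = 0.06313 + 0.1036 + 0.2890 = 0.45573 kbar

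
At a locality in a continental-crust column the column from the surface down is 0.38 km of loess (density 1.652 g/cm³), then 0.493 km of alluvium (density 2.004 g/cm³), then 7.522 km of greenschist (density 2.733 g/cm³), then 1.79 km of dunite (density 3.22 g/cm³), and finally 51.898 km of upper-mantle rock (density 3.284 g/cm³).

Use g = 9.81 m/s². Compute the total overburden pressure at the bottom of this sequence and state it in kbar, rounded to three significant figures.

loess: 1652 kg/m³ × 9.81 m/s² × 380 m = 6.158×10^6 Pa = 0.06158 kbar
alluvium: 2004 kg/m³ × 9.81 m/s² × 493 m = 9.692×10^6 Pa = 0.09692 kbar
greenschist: 2733 kg/m³ × 9.81 m/s² × 7522 m = 2.017×10^8 Pa = 2.017 kbar
dunite: 3220 kg/m³ × 9.81 m/s² × 1790 m = 5.654×10^7 Pa = 0.5654 kbar
upper-mantle rock: 3284 kg/m³ × 9.81 m/s² × 51898 m = 1.672×10^9 Pa = 16.72 kbar
Total = 0.06158 + 0.09692 + 2.017 + 0.5654 + 16.72 = 19.460 kbar

19.5 kbar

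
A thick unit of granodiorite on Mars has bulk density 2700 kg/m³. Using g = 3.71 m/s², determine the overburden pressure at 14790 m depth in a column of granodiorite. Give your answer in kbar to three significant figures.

1.48 kbar

granodiorite: 2700 kg/m³ × 3.71 m/s² × 14790 m = 1.482×10^8 Pa = 1.482 kbar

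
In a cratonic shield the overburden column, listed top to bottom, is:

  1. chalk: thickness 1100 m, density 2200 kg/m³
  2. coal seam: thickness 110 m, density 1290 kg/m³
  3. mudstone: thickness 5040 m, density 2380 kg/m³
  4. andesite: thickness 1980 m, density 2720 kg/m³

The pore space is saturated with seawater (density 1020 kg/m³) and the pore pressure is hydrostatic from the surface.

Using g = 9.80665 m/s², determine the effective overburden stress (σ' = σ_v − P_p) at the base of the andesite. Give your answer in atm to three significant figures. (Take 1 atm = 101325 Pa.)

1120 atm

Overburden (lithostatic) stress σ_v:
chalk: 2200 kg/m³ × 9.80665 m/s² × 1100 m = 2.373×10^7 Pa = 23.73 MPa
coal seam: 1290 kg/m³ × 9.80665 m/s² × 110 m = 1.392×10^6 Pa = 1.392 MPa
mudstone: 2380 kg/m³ × 9.80665 m/s² × 5040 m = 1.176×10^8 Pa = 117.6 MPa
andesite: 2720 kg/m³ × 9.80665 m/s² × 1980 m = 5.281×10^7 Pa = 52.81 MPa
Total = 23.73 + 1.392 + 117.6 + 52.81 = 195.57 MPa
Pore pressure P_p = 1020 kg/m³ × 9.80665 m/s² × 8230 m = 8.232×10^7 Pa = 82.32 MPa
Effective stress σ' = σ_v − P_p = 195.6 − 82.32 = 113.25 MPa = 1117.7 atm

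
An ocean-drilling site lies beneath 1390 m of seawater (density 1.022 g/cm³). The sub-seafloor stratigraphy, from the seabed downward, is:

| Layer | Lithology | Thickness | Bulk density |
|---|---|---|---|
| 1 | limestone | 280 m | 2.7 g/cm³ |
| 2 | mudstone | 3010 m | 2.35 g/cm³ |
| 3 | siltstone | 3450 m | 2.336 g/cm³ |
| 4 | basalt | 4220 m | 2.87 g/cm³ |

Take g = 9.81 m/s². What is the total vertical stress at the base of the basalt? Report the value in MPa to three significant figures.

seawater: 1022 kg/m³ × 9.81 m/s² × 1390 m = 1.394×10^7 Pa = 13.94 MPa
limestone: 2700 kg/m³ × 9.81 m/s² × 280 m = 7.416×10^6 Pa = 7.416 MPa
mudstone: 2350 kg/m³ × 9.81 m/s² × 3010 m = 6.939×10^7 Pa = 69.39 MPa
siltstone: 2336 kg/m³ × 9.81 m/s² × 3450 m = 7.906×10^7 Pa = 79.06 MPa
basalt: 2870 kg/m³ × 9.81 m/s² × 4220 m = 1.188×10^8 Pa = 118.8 MPa
Total = 13.94 + 7.416 + 69.39 + 79.06 + 118.8 = 288.62 MPa

289 MPa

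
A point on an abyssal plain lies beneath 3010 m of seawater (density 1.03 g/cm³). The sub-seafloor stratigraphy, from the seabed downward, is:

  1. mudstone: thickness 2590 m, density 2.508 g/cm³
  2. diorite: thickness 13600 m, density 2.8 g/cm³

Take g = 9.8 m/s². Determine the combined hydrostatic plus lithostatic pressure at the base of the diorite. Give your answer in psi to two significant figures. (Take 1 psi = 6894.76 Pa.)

seawater: 1030 kg/m³ × 9.8 m/s² × 3010 m = 3.038×10^7 Pa = 4407 psi
mudstone: 2508 kg/m³ × 9.8 m/s² × 2590 m = 6.366×10^7 Pa = 9233 psi
diorite: 2800 kg/m³ × 9.8 m/s² × 13600 m = 3.732×10^8 Pa = 54126 psi
Total = 4407 + 9233 + 54126 = 67765 psi

68000 psi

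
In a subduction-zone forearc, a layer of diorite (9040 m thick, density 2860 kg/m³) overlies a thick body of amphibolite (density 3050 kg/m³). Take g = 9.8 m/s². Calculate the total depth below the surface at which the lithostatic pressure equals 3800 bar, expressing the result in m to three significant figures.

13300 m

Pressure at base of upper layers: 2860×9.8×9040 = 2.534×10^8 Pa = 2534 bar
Remaining pressure to be supplied by amphibolite: 3.800×10^8 − 2.534×10^8 = 1.266×10^8 Pa
Additional depth in amphibolite = 1.266×10^8 Pa / (3050 kg/m³ × 9.8 m/s²) = 4236.4 m
Total depth = 9040 m + 4236.4 m = 13276 m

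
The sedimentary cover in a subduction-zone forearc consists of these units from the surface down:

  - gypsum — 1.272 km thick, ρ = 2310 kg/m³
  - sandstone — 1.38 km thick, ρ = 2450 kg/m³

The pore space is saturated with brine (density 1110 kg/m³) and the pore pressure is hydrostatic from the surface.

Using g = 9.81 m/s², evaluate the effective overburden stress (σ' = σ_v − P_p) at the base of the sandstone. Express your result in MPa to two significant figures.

33 MPa

Overburden (lithostatic) stress σ_v:
gypsum: 2310 kg/m³ × 9.81 m/s² × 1272 m = 2.882×10^7 Pa = 28.82 MPa
sandstone: 2450 kg/m³ × 9.81 m/s² × 1380 m = 3.317×10^7 Pa = 33.17 MPa
Total = 28.82 + 33.17 = 61.993 MPa
Pore pressure P_p = 1110 kg/m³ × 9.81 m/s² × 2652 m = 2.888×10^7 Pa = 28.88 MPa
Effective stress σ' = σ_v − P_p = 61.99 − 28.88 = 33.115 MPa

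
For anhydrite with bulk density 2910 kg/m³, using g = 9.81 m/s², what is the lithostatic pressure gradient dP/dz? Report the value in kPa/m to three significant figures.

dP/dz = ρg = 2910 kg/m³ × 9.81 m/s² = 28547 Pa/m
= 28547 Pa/m × (1 kPa/m / 1000.0 Pa/m) = 28.547 kPa/m

28.5 kPa/m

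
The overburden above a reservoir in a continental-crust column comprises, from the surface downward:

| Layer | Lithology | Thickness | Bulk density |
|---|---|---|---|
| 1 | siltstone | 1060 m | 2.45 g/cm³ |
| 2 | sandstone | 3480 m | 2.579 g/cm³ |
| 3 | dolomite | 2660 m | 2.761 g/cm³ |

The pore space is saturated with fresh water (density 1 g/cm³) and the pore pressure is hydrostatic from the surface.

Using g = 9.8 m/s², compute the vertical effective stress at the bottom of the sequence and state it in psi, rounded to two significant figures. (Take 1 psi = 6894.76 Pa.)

17000 psi

Overburden (lithostatic) stress σ_v:
siltstone: 2450 kg/m³ × 9.8 m/s² × 1060 m = 2.545×10^7 Pa = 25.45 MPa
sandstone: 2579 kg/m³ × 9.8 m/s² × 3480 m = 8.795×10^7 Pa = 87.95 MPa
dolomite: 2761 kg/m³ × 9.8 m/s² × 2660 m = 7.197×10^7 Pa = 71.97 MPa
Total = 25.45 + 87.95 + 71.97 = 185.38 MPa
Pore pressure P_p = 1000 kg/m³ × 9.8 m/s² × 7200 m = 7.056×10^7 Pa = 70.56 MPa
Effective stress σ' = σ_v − P_p = 185.4 − 70.56 = 114.82 MPa = 16653 psi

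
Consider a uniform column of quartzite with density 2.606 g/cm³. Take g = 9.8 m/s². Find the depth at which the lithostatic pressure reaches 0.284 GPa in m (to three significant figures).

h = P/(ρg) = 0.284 GPa / (2606 kg/m³ × 9.8 m/s²) = 2.840×10^8 Pa / 25539 Pa/m = 11120 m

11100 m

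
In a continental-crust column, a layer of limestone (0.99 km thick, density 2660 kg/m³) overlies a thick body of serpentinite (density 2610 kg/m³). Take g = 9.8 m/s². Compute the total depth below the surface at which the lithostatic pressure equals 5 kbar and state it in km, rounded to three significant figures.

Pressure at base of upper layers: 2660×9.8×990 = 2.581×10^7 Pa = 0.2581 kbar
Remaining pressure to be supplied by serpentinite: 5.000×10^8 − 2.581×10^7 = 4.742×10^8 Pa
Additional depth in serpentinite = 4.742×10^8 Pa / (2610 kg/m³ × 9.8 m/s²) = 18539 m
Total depth = 990 m + 18539 m = 19529 m
= 19.529 km

19.5 km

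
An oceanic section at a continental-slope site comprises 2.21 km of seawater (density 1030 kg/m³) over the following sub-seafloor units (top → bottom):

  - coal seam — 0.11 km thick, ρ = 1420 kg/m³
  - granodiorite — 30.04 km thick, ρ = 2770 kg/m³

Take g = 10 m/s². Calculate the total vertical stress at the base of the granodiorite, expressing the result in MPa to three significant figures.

856 MPa

seawater: 1030 kg/m³ × 10 m/s² × 2210 m = 2.276×10^7 Pa = 22.76 MPa
coal seam: 1420 kg/m³ × 10 m/s² × 110 m = 1.562×10^6 Pa = 1.562 MPa
granodiorite: 2770 kg/m³ × 10 m/s² × 30040 m = 8.321×10^8 Pa = 832.1 MPa
Total = 22.76 + 1.562 + 832.1 = 856.43 MPa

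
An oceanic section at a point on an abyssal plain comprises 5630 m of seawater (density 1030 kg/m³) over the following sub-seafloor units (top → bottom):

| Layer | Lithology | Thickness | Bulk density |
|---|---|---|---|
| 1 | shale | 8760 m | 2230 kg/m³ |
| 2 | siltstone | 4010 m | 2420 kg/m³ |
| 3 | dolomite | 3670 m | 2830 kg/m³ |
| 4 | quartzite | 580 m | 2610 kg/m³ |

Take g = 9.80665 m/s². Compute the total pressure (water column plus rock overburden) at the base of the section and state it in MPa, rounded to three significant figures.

seawater: 1030 kg/m³ × 9.80665 m/s² × 5630 m = 5.687×10^7 Pa = 56.87 MPa
shale: 2230 kg/m³ × 9.80665 m/s² × 8760 m = 1.916×10^8 Pa = 191.6 MPa
siltstone: 2420 kg/m³ × 9.80665 m/s² × 4010 m = 9.517×10^7 Pa = 95.17 MPa
dolomite: 2830 kg/m³ × 9.80665 m/s² × 3670 m = 1.019×10^8 Pa = 101.9 MPa
quartzite: 2610 kg/m³ × 9.80665 m/s² × 580 m = 1.485×10^7 Pa = 14.85 MPa
Total = 56.87 + 191.6 + 95.17 + 101.9 + 14.85 = 460.30 MPa

460 MPa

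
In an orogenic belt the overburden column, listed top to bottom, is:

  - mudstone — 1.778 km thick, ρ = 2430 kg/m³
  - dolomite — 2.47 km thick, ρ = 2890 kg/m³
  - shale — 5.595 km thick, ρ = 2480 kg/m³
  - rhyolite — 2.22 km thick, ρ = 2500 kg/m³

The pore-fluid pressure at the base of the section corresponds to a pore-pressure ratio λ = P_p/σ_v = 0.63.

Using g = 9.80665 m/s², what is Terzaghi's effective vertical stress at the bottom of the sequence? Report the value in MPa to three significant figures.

112 MPa

Overburden (lithostatic) stress σ_v:
mudstone: 2430 kg/m³ × 9.80665 m/s² × 1778 m = 4.237×10^7 Pa = 42.37 MPa
dolomite: 2890 kg/m³ × 9.80665 m/s² × 2470 m = 7.000×10^7 Pa = 70.00 MPa
shale: 2480 kg/m³ × 9.80665 m/s² × 5595 m = 1.361×10^8 Pa = 136.1 MPa
rhyolite: 2500 kg/m³ × 9.80665 m/s² × 2220 m = 5.443×10^7 Pa = 54.43 MPa
Total = 42.37 + 70.00 + 136.1 + 54.43 = 302.87 MPa
Pore pressure P_p = λ·σ_v = 0.63 × 302.9 MPa = 190.8 MPa
Effective stress σ' = σ_v − P_p = 302.9 − 190.8 = 112.06 MPa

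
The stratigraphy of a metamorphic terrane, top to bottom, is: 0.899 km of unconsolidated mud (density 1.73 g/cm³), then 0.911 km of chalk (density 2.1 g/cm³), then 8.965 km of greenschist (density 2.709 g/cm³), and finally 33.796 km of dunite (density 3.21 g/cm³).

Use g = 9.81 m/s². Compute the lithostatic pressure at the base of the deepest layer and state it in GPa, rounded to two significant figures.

1.3 GPa

unconsolidated mud: 1730 kg/m³ × 9.81 m/s² × 899 m = 1.526×10^7 Pa = 0.01526 GPa
chalk: 2100 kg/m³ × 9.81 m/s² × 911 m = 1.877×10^7 Pa = 0.01877 GPa
greenschist: 2709 kg/m³ × 9.81 m/s² × 8965 m = 2.382×10^8 Pa = 0.2382 GPa
dunite: 3210 kg/m³ × 9.81 m/s² × 33796 m = 1.064×10^9 Pa = 1.064 GPa
Total = 0.01526 + 0.01877 + 0.2382 + 1.064 = 1.3365 GPa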